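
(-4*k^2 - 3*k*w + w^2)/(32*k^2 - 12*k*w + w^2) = (k + w)/(-8*k + w)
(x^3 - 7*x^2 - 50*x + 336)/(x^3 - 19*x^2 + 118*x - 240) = (x + 7)/(x - 5)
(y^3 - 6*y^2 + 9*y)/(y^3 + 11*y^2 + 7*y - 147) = y*(y - 3)/(y^2 + 14*y + 49)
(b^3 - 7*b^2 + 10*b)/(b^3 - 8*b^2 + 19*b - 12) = b*(b^2 - 7*b + 10)/(b^3 - 8*b^2 + 19*b - 12)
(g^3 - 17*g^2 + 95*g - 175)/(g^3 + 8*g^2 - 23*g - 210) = (g^2 - 12*g + 35)/(g^2 + 13*g + 42)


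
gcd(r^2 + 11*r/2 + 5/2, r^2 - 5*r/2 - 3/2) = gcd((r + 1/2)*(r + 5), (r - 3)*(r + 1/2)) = r + 1/2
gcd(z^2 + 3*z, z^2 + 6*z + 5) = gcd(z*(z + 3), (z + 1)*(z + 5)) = 1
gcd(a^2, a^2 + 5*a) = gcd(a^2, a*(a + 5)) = a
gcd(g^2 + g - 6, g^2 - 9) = g + 3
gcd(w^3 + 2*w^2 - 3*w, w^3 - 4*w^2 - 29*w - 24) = w + 3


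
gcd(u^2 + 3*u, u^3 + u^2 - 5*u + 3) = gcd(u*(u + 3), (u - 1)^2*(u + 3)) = u + 3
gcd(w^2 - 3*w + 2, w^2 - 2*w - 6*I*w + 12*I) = w - 2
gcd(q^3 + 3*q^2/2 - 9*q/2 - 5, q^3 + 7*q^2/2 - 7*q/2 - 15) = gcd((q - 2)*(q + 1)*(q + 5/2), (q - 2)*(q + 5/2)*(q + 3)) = q^2 + q/2 - 5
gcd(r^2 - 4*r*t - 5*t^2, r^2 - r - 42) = 1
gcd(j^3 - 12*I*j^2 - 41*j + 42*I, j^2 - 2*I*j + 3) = j - 3*I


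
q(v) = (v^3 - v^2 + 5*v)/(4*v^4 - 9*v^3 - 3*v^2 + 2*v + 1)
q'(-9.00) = 0.00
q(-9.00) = -0.03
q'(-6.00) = -0.00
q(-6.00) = -0.04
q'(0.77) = 8.46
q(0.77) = -1.91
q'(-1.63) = -0.32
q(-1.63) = -0.27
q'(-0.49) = -16.33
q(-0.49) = -4.77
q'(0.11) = 3.70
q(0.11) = 0.46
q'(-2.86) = -0.05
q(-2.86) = -0.10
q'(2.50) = -174.10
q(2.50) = 7.61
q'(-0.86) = -3.48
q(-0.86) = -1.14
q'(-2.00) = -0.16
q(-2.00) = -0.18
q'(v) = (3*v^2 - 2*v + 5)/(4*v^4 - 9*v^3 - 3*v^2 + 2*v + 1) + (v^3 - v^2 + 5*v)*(-16*v^3 + 27*v^2 + 6*v - 2)/(4*v^4 - 9*v^3 - 3*v^2 + 2*v + 1)^2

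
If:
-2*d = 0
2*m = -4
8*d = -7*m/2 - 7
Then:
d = 0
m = -2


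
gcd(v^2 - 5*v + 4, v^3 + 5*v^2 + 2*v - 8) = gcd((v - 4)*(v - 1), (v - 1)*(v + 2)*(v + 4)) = v - 1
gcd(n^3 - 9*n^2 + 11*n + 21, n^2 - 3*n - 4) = n + 1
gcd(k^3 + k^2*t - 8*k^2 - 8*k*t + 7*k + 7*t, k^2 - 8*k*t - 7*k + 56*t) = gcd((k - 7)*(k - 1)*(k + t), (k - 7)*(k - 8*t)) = k - 7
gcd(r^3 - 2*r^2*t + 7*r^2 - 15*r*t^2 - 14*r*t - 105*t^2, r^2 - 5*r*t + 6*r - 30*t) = r - 5*t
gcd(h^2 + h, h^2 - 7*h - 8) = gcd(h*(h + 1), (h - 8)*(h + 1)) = h + 1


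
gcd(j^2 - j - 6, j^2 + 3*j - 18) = j - 3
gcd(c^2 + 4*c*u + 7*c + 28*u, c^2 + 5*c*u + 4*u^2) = c + 4*u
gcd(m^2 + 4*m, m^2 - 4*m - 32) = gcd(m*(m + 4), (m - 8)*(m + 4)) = m + 4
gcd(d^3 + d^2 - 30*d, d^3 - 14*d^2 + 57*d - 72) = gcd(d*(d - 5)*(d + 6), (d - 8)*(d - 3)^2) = 1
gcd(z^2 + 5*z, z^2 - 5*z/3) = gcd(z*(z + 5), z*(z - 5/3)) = z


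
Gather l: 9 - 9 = 0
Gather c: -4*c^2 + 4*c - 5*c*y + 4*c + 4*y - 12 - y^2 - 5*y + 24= -4*c^2 + c*(8 - 5*y) - y^2 - y + 12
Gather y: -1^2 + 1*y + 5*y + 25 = 6*y + 24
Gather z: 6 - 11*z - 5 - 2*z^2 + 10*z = -2*z^2 - z + 1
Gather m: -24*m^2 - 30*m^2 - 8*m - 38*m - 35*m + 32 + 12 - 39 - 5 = -54*m^2 - 81*m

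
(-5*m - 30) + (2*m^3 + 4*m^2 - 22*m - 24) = 2*m^3 + 4*m^2 - 27*m - 54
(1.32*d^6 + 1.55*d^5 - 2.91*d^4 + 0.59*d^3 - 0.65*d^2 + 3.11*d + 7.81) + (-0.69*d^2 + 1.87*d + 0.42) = 1.32*d^6 + 1.55*d^5 - 2.91*d^4 + 0.59*d^3 - 1.34*d^2 + 4.98*d + 8.23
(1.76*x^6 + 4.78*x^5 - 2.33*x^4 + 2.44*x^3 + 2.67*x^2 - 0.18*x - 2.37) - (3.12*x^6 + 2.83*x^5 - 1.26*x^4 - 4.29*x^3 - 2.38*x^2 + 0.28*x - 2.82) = -1.36*x^6 + 1.95*x^5 - 1.07*x^4 + 6.73*x^3 + 5.05*x^2 - 0.46*x + 0.45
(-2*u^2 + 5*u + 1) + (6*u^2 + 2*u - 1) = 4*u^2 + 7*u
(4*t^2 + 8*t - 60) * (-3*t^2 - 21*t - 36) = -12*t^4 - 108*t^3 - 132*t^2 + 972*t + 2160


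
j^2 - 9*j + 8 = (j - 8)*(j - 1)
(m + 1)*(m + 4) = m^2 + 5*m + 4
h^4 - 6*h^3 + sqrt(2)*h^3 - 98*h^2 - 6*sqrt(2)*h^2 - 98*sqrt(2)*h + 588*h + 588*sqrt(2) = (h - 6)*(h - 7*sqrt(2))*(h + sqrt(2))*(h + 7*sqrt(2))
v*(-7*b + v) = -7*b*v + v^2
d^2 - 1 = (d - 1)*(d + 1)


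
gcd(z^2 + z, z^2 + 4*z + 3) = z + 1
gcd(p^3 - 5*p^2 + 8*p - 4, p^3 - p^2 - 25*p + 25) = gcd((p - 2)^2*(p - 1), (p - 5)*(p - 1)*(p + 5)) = p - 1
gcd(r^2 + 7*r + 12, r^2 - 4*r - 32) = r + 4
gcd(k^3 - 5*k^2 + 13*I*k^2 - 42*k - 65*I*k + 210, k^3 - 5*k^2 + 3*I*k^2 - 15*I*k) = k - 5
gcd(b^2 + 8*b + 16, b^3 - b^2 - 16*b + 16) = b + 4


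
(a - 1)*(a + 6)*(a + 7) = a^3 + 12*a^2 + 29*a - 42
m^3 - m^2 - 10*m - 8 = (m - 4)*(m + 1)*(m + 2)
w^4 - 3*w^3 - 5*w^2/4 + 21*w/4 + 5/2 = (w - 5/2)*(w - 2)*(w + 1/2)*(w + 1)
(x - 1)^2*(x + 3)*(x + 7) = x^4 + 8*x^3 + 2*x^2 - 32*x + 21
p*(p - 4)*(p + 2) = p^3 - 2*p^2 - 8*p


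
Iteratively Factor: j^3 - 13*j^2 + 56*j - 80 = (j - 5)*(j^2 - 8*j + 16) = (j - 5)*(j - 4)*(j - 4)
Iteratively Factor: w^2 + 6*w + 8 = (w + 2)*(w + 4)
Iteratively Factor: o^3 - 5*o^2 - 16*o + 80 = (o - 5)*(o^2 - 16) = (o - 5)*(o + 4)*(o - 4)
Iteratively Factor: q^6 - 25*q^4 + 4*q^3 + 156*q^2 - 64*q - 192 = (q - 2)*(q^5 + 2*q^4 - 21*q^3 - 38*q^2 + 80*q + 96) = (q - 2)*(q + 3)*(q^4 - q^3 - 18*q^2 + 16*q + 32) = (q - 4)*(q - 2)*(q + 3)*(q^3 + 3*q^2 - 6*q - 8) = (q - 4)*(q - 2)*(q + 3)*(q + 4)*(q^2 - q - 2) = (q - 4)*(q - 2)*(q + 1)*(q + 3)*(q + 4)*(q - 2)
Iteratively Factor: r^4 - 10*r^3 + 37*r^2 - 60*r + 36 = (r - 3)*(r^3 - 7*r^2 + 16*r - 12) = (r - 3)*(r - 2)*(r^2 - 5*r + 6) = (r - 3)^2*(r - 2)*(r - 2)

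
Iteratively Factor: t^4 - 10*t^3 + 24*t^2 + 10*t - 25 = (t - 5)*(t^3 - 5*t^2 - t + 5) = (t - 5)*(t + 1)*(t^2 - 6*t + 5) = (t - 5)*(t - 1)*(t + 1)*(t - 5)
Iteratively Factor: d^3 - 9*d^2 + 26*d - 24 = (d - 3)*(d^2 - 6*d + 8) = (d - 3)*(d - 2)*(d - 4)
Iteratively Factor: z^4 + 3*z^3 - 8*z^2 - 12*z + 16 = (z + 4)*(z^3 - z^2 - 4*z + 4) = (z - 1)*(z + 4)*(z^2 - 4) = (z - 2)*(z - 1)*(z + 4)*(z + 2)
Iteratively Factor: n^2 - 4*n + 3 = (n - 3)*(n - 1)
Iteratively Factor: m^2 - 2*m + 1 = (m - 1)*(m - 1)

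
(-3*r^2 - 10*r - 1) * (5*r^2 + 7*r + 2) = -15*r^4 - 71*r^3 - 81*r^2 - 27*r - 2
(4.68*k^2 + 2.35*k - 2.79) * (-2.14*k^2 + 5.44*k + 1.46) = -10.0152*k^4 + 20.4302*k^3 + 25.5874*k^2 - 11.7466*k - 4.0734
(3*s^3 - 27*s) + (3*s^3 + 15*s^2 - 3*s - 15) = 6*s^3 + 15*s^2 - 30*s - 15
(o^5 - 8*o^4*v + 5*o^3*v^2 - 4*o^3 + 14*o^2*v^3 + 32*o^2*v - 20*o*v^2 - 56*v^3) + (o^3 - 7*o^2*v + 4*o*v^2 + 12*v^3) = o^5 - 8*o^4*v + 5*o^3*v^2 - 3*o^3 + 14*o^2*v^3 + 25*o^2*v - 16*o*v^2 - 44*v^3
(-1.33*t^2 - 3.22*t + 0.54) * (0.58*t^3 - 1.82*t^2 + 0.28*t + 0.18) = -0.7714*t^5 + 0.553*t^4 + 5.8012*t^3 - 2.1238*t^2 - 0.4284*t + 0.0972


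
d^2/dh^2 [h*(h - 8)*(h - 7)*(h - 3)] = 12*h^2 - 108*h + 202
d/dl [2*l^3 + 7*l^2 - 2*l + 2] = 6*l^2 + 14*l - 2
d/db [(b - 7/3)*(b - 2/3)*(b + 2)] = 3*b^2 - 2*b - 40/9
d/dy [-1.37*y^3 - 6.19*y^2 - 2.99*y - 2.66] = -4.11*y^2 - 12.38*y - 2.99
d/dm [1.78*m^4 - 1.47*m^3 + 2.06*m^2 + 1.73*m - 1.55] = 7.12*m^3 - 4.41*m^2 + 4.12*m + 1.73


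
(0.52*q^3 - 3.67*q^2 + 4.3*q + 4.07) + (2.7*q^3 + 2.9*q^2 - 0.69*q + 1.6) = 3.22*q^3 - 0.77*q^2 + 3.61*q + 5.67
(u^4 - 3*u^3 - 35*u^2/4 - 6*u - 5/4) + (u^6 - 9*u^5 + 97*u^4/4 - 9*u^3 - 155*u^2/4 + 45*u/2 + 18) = u^6 - 9*u^5 + 101*u^4/4 - 12*u^3 - 95*u^2/2 + 33*u/2 + 67/4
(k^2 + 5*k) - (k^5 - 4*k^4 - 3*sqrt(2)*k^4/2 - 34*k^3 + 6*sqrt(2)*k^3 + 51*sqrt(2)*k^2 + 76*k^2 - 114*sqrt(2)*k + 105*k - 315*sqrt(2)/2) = -k^5 + 3*sqrt(2)*k^4/2 + 4*k^4 - 6*sqrt(2)*k^3 + 34*k^3 - 75*k^2 - 51*sqrt(2)*k^2 - 100*k + 114*sqrt(2)*k + 315*sqrt(2)/2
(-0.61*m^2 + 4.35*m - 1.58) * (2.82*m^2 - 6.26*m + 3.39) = -1.7202*m^4 + 16.0856*m^3 - 33.7545*m^2 + 24.6373*m - 5.3562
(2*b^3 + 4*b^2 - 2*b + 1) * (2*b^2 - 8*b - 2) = 4*b^5 - 8*b^4 - 40*b^3 + 10*b^2 - 4*b - 2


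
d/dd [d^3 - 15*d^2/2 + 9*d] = 3*d^2 - 15*d + 9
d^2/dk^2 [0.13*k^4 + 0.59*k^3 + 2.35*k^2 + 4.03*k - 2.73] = 1.56*k^2 + 3.54*k + 4.7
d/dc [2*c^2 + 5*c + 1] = 4*c + 5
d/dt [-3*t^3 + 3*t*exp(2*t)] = -9*t^2 + 6*t*exp(2*t) + 3*exp(2*t)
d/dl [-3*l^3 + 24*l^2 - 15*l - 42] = -9*l^2 + 48*l - 15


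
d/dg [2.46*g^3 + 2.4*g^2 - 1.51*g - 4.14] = 7.38*g^2 + 4.8*g - 1.51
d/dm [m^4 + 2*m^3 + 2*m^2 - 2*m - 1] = 4*m^3 + 6*m^2 + 4*m - 2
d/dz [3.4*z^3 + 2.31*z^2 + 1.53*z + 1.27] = 10.2*z^2 + 4.62*z + 1.53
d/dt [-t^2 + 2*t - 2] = 2 - 2*t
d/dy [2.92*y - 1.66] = 2.92000000000000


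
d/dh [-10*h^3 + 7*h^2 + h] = -30*h^2 + 14*h + 1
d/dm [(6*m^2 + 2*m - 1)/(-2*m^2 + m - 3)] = 5*(2*m^2 - 8*m - 1)/(4*m^4 - 4*m^3 + 13*m^2 - 6*m + 9)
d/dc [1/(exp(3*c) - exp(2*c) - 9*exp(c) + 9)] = (-3*exp(2*c) + 2*exp(c) + 9)*exp(c)/(exp(3*c) - exp(2*c) - 9*exp(c) + 9)^2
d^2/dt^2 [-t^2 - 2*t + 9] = -2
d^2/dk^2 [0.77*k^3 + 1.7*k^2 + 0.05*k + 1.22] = 4.62*k + 3.4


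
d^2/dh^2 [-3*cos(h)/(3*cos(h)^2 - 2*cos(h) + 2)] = (-18*(1 - cos(h)^2)^2 - 27*cos(h)^5 + 162*cos(h)^3 - 48*cos(h)^2 - 120*cos(h) + 42)/(-3*cos(h)^2 + 2*cos(h) - 2)^3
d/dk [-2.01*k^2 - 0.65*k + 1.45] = -4.02*k - 0.65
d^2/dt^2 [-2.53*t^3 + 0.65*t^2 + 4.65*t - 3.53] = 1.3 - 15.18*t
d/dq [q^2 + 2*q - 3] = 2*q + 2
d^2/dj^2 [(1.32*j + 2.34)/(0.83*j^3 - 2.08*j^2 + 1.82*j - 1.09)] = (5.456088*j^5 + 5.671224*j^4 - 57.202704*j^3 + 96.281928*j^2 - 58.40406*j + 10.128768)/(0.571787*j^9 - 4.298736*j^8 + 14.53413*j^7 - 30.103903*j^6 + 43.160676*j^5 - 44.696028*j^4 + 33.744761*j^3 - 18.245292*j^2 + 6.487026*j - 1.295029)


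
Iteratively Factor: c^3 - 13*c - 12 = (c + 1)*(c^2 - c - 12) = (c - 4)*(c + 1)*(c + 3)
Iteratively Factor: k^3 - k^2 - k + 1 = (k + 1)*(k^2 - 2*k + 1) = (k - 1)*(k + 1)*(k - 1)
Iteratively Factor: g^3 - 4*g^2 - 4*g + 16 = (g + 2)*(g^2 - 6*g + 8) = (g - 2)*(g + 2)*(g - 4)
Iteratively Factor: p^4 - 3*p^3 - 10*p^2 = (p - 5)*(p^3 + 2*p^2) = (p - 5)*(p + 2)*(p^2) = p*(p - 5)*(p + 2)*(p)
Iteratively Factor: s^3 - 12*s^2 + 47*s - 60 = (s - 4)*(s^2 - 8*s + 15) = (s - 4)*(s - 3)*(s - 5)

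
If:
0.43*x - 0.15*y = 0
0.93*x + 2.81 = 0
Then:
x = -3.02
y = -8.66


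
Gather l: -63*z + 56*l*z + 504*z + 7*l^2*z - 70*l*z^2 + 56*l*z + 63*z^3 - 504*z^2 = 7*l^2*z + l*(-70*z^2 + 112*z) + 63*z^3 - 504*z^2 + 441*z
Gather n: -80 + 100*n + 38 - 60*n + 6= 40*n - 36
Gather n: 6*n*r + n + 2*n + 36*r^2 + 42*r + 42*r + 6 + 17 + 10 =n*(6*r + 3) + 36*r^2 + 84*r + 33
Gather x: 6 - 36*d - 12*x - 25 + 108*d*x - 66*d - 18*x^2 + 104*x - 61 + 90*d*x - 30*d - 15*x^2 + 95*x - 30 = -132*d - 33*x^2 + x*(198*d + 187) - 110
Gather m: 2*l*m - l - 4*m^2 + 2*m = -l - 4*m^2 + m*(2*l + 2)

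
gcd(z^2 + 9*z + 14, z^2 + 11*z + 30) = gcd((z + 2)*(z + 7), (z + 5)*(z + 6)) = 1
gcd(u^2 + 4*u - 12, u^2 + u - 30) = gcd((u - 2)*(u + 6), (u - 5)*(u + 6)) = u + 6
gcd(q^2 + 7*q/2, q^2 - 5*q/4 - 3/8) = 1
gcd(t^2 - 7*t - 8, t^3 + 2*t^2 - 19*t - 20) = t + 1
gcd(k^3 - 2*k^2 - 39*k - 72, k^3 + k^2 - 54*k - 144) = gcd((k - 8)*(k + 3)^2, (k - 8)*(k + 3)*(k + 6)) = k^2 - 5*k - 24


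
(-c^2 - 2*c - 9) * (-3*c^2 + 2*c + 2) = 3*c^4 + 4*c^3 + 21*c^2 - 22*c - 18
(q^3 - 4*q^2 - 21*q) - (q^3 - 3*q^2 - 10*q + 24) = -q^2 - 11*q - 24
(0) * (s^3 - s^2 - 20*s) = 0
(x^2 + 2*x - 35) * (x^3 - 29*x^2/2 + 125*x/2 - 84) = x^5 - 25*x^4/2 - 3*x^3/2 + 1097*x^2/2 - 4711*x/2 + 2940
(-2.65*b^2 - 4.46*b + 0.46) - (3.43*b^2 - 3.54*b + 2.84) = -6.08*b^2 - 0.92*b - 2.38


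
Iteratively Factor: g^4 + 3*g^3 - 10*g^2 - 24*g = (g + 2)*(g^3 + g^2 - 12*g) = g*(g + 2)*(g^2 + g - 12) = g*(g - 3)*(g + 2)*(g + 4)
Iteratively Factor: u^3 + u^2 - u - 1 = (u + 1)*(u^2 - 1) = (u + 1)^2*(u - 1)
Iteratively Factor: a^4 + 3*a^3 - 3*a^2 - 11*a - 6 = (a + 3)*(a^3 - 3*a - 2) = (a + 1)*(a + 3)*(a^2 - a - 2) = (a - 2)*(a + 1)*(a + 3)*(a + 1)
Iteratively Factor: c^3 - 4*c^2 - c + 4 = (c - 4)*(c^2 - 1) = (c - 4)*(c + 1)*(c - 1)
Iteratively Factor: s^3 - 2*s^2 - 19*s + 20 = (s - 5)*(s^2 + 3*s - 4) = (s - 5)*(s - 1)*(s + 4)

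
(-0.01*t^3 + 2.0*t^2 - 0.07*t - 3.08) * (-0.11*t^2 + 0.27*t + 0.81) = 0.0011*t^5 - 0.2227*t^4 + 0.5396*t^3 + 1.9399*t^2 - 0.8883*t - 2.4948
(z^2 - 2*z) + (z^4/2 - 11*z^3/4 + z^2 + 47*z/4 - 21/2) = z^4/2 - 11*z^3/4 + 2*z^2 + 39*z/4 - 21/2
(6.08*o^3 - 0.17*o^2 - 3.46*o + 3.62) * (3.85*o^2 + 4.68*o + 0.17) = 23.408*o^5 + 27.7999*o^4 - 13.083*o^3 - 2.2847*o^2 + 16.3534*o + 0.6154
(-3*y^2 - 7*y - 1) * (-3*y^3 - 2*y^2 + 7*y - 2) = 9*y^5 + 27*y^4 - 4*y^3 - 41*y^2 + 7*y + 2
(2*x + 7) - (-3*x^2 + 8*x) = 3*x^2 - 6*x + 7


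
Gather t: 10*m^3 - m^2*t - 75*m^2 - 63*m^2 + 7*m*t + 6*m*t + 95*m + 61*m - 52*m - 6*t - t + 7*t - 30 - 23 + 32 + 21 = 10*m^3 - 138*m^2 + 104*m + t*(-m^2 + 13*m)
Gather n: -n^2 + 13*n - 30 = -n^2 + 13*n - 30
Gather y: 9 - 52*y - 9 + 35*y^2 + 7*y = 35*y^2 - 45*y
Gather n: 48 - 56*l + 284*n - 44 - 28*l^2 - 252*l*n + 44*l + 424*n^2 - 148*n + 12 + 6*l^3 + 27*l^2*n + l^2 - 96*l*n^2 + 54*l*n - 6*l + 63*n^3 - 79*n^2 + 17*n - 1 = 6*l^3 - 27*l^2 - 18*l + 63*n^3 + n^2*(345 - 96*l) + n*(27*l^2 - 198*l + 153) + 15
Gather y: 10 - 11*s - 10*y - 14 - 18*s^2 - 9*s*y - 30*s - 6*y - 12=-18*s^2 - 41*s + y*(-9*s - 16) - 16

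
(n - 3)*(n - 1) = n^2 - 4*n + 3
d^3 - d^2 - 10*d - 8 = (d - 4)*(d + 1)*(d + 2)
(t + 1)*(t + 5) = t^2 + 6*t + 5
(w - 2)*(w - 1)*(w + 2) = w^3 - w^2 - 4*w + 4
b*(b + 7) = b^2 + 7*b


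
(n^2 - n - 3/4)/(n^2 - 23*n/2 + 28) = (4*n^2 - 4*n - 3)/(2*(2*n^2 - 23*n + 56))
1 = 1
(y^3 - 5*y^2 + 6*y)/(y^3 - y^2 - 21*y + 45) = y*(y - 2)/(y^2 + 2*y - 15)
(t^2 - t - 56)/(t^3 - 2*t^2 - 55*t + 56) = 1/(t - 1)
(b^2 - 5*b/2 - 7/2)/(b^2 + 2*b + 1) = (b - 7/2)/(b + 1)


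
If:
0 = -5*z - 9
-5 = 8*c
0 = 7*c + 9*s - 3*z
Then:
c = -5/8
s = -41/360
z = -9/5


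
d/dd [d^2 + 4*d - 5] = 2*d + 4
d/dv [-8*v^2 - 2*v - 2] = -16*v - 2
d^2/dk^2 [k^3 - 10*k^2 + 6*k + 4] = 6*k - 20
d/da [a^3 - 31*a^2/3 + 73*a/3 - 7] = 3*a^2 - 62*a/3 + 73/3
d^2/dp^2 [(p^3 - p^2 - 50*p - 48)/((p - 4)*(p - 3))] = 40*(-p^3 - 18*p^2 + 162*p - 306)/(p^6 - 21*p^5 + 183*p^4 - 847*p^3 + 2196*p^2 - 3024*p + 1728)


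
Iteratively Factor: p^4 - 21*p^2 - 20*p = (p - 5)*(p^3 + 5*p^2 + 4*p) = (p - 5)*(p + 1)*(p^2 + 4*p) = (p - 5)*(p + 1)*(p + 4)*(p)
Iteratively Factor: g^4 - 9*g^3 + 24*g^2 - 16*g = (g)*(g^3 - 9*g^2 + 24*g - 16) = g*(g - 1)*(g^2 - 8*g + 16) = g*(g - 4)*(g - 1)*(g - 4)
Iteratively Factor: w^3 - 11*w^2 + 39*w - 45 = (w - 5)*(w^2 - 6*w + 9) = (w - 5)*(w - 3)*(w - 3)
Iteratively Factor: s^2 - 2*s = (s - 2)*(s)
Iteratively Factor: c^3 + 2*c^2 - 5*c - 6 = (c + 1)*(c^2 + c - 6) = (c - 2)*(c + 1)*(c + 3)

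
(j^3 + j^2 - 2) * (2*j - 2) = 2*j^4 - 2*j^2 - 4*j + 4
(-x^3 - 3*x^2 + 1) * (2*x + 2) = -2*x^4 - 8*x^3 - 6*x^2 + 2*x + 2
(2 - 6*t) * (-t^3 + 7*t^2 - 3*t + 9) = 6*t^4 - 44*t^3 + 32*t^2 - 60*t + 18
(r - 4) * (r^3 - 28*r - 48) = r^4 - 4*r^3 - 28*r^2 + 64*r + 192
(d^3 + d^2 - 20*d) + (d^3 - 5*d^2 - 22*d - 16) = 2*d^3 - 4*d^2 - 42*d - 16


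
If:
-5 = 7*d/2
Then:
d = -10/7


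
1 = 1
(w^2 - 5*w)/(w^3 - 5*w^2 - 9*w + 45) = w/(w^2 - 9)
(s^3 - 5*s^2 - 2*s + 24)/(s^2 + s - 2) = (s^2 - 7*s + 12)/(s - 1)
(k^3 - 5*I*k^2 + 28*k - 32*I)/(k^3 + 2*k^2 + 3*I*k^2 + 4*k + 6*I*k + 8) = (k - 8*I)/(k + 2)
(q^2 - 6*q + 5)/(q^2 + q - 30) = (q - 1)/(q + 6)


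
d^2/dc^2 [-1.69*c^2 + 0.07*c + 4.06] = -3.38000000000000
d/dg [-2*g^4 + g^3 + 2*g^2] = g*(-8*g^2 + 3*g + 4)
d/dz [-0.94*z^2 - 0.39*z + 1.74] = -1.88*z - 0.39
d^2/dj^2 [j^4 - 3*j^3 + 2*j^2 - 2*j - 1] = 12*j^2 - 18*j + 4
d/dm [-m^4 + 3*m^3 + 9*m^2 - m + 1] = -4*m^3 + 9*m^2 + 18*m - 1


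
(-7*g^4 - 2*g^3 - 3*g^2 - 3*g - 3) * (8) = -56*g^4 - 16*g^3 - 24*g^2 - 24*g - 24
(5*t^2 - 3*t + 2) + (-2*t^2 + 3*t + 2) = 3*t^2 + 4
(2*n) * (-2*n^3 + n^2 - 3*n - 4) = -4*n^4 + 2*n^3 - 6*n^2 - 8*n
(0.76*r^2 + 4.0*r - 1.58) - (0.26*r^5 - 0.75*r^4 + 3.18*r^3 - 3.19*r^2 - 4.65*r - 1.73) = -0.26*r^5 + 0.75*r^4 - 3.18*r^3 + 3.95*r^2 + 8.65*r + 0.15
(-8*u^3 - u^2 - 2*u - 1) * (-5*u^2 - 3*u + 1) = 40*u^5 + 29*u^4 + 5*u^3 + 10*u^2 + u - 1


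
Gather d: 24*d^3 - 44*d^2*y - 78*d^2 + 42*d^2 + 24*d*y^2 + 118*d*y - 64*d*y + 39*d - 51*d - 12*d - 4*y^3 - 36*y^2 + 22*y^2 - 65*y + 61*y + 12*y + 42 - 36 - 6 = 24*d^3 + d^2*(-44*y - 36) + d*(24*y^2 + 54*y - 24) - 4*y^3 - 14*y^2 + 8*y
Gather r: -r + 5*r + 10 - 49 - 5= 4*r - 44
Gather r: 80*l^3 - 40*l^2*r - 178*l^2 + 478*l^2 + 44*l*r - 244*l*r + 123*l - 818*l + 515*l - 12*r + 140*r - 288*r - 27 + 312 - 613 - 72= 80*l^3 + 300*l^2 - 180*l + r*(-40*l^2 - 200*l - 160) - 400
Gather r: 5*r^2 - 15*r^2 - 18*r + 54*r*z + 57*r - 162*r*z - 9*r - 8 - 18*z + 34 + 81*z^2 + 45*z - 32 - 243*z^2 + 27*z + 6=-10*r^2 + r*(30 - 108*z) - 162*z^2 + 54*z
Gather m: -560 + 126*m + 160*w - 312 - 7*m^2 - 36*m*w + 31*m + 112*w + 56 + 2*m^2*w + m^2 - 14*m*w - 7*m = m^2*(2*w - 6) + m*(150 - 50*w) + 272*w - 816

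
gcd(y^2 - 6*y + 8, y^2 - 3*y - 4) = y - 4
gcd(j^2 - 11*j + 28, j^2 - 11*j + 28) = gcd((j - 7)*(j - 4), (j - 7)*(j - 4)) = j^2 - 11*j + 28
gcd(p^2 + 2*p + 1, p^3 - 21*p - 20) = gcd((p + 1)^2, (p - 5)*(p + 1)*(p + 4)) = p + 1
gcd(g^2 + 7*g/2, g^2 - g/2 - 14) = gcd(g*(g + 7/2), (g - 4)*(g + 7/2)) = g + 7/2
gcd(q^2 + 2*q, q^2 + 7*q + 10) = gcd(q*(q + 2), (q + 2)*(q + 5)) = q + 2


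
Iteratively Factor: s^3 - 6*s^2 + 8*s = (s - 2)*(s^2 - 4*s) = s*(s - 2)*(s - 4)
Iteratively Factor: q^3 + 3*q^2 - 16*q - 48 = (q + 3)*(q^2 - 16) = (q - 4)*(q + 3)*(q + 4)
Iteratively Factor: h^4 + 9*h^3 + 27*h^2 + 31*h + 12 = (h + 3)*(h^3 + 6*h^2 + 9*h + 4) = (h + 1)*(h + 3)*(h^2 + 5*h + 4) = (h + 1)^2*(h + 3)*(h + 4)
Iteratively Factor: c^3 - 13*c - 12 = (c + 1)*(c^2 - c - 12) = (c + 1)*(c + 3)*(c - 4)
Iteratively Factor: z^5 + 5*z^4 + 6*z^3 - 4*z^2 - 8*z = (z - 1)*(z^4 + 6*z^3 + 12*z^2 + 8*z) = z*(z - 1)*(z^3 + 6*z^2 + 12*z + 8) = z*(z - 1)*(z + 2)*(z^2 + 4*z + 4) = z*(z - 1)*(z + 2)^2*(z + 2)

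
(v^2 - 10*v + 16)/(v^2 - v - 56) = (v - 2)/(v + 7)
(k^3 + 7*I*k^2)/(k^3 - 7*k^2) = (k + 7*I)/(k - 7)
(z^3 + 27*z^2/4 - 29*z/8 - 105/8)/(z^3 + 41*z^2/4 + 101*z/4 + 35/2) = (z - 3/2)/(z + 2)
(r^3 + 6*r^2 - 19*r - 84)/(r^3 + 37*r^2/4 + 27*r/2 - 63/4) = 4*(r - 4)/(4*r - 3)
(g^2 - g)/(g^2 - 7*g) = (g - 1)/(g - 7)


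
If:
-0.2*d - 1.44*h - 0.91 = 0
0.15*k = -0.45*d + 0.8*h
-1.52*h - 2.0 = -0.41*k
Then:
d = -1.83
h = -0.38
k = 3.48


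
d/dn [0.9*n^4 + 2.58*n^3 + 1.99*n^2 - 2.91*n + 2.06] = 3.6*n^3 + 7.74*n^2 + 3.98*n - 2.91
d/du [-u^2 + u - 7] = 1 - 2*u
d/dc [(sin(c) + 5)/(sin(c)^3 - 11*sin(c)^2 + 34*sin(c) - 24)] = (-2*sin(c)^3 - 4*sin(c)^2 + 110*sin(c) - 194)*cos(c)/(sin(c)^3 - 11*sin(c)^2 + 34*sin(c) - 24)^2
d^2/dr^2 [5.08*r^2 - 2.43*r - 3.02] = 10.1600000000000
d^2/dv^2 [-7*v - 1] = 0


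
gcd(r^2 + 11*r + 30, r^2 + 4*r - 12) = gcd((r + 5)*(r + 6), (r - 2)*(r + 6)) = r + 6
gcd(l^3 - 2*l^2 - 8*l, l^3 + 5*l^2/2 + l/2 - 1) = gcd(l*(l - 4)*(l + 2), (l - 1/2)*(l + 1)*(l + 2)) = l + 2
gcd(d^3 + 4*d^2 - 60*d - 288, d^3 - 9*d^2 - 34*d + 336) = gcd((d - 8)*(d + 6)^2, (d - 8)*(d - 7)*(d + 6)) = d^2 - 2*d - 48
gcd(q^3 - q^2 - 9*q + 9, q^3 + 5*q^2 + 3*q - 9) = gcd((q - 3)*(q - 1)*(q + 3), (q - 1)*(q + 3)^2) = q^2 + 2*q - 3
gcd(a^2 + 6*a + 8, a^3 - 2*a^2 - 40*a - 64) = a^2 + 6*a + 8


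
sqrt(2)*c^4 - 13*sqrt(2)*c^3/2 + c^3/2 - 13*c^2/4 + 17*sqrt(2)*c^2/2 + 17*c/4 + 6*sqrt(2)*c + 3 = (c - 4)*(c - 3)*(c + 1/2)*(sqrt(2)*c + 1/2)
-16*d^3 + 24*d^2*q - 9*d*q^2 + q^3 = (-4*d + q)^2*(-d + q)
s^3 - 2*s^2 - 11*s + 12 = (s - 4)*(s - 1)*(s + 3)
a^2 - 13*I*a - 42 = (a - 7*I)*(a - 6*I)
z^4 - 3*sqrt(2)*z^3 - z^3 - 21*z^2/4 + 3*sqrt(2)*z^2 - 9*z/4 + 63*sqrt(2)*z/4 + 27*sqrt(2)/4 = (z - 3)*(z + 1/2)*(z + 3/2)*(z - 3*sqrt(2))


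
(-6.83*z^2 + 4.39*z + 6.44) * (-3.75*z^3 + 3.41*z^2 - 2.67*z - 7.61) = 25.6125*z^5 - 39.7528*z^4 + 9.056*z^3 + 62.2154*z^2 - 50.6027*z - 49.0084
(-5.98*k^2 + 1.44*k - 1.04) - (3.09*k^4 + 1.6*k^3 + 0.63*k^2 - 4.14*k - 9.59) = -3.09*k^4 - 1.6*k^3 - 6.61*k^2 + 5.58*k + 8.55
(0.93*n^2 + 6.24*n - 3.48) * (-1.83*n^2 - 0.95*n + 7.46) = -1.7019*n^4 - 12.3027*n^3 + 7.3782*n^2 + 49.8564*n - 25.9608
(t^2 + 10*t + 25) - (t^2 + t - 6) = 9*t + 31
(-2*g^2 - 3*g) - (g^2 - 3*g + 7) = -3*g^2 - 7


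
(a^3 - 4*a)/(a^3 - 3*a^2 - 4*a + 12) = a/(a - 3)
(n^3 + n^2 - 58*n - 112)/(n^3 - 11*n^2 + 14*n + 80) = (n + 7)/(n - 5)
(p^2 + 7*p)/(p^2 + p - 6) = p*(p + 7)/(p^2 + p - 6)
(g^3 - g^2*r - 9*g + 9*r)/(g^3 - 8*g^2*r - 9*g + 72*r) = (-g + r)/(-g + 8*r)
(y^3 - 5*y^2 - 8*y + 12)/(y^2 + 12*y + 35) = (y^3 - 5*y^2 - 8*y + 12)/(y^2 + 12*y + 35)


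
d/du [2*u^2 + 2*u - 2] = 4*u + 2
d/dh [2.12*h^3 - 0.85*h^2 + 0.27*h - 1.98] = 6.36*h^2 - 1.7*h + 0.27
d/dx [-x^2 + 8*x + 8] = 8 - 2*x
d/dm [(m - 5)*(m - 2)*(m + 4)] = 3*m^2 - 6*m - 18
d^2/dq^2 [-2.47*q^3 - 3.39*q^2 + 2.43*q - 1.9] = -14.82*q - 6.78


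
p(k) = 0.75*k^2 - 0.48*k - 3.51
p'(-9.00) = -13.98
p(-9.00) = 61.56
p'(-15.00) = -22.98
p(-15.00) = 172.44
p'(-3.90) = -6.33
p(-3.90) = 9.77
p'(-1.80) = -3.18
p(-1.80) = -0.22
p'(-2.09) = -3.62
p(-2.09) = 0.77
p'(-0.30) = -0.93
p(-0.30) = -3.30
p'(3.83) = 5.26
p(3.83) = 5.65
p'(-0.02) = -0.51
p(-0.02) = -3.50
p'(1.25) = 1.40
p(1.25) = -2.94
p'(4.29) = 5.96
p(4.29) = 8.23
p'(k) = 1.5*k - 0.48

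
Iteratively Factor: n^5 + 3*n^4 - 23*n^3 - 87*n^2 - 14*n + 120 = (n - 1)*(n^4 + 4*n^3 - 19*n^2 - 106*n - 120) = (n - 5)*(n - 1)*(n^3 + 9*n^2 + 26*n + 24) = (n - 5)*(n - 1)*(n + 4)*(n^2 + 5*n + 6) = (n - 5)*(n - 1)*(n + 3)*(n + 4)*(n + 2)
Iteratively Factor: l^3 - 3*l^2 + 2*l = (l)*(l^2 - 3*l + 2) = l*(l - 1)*(l - 2)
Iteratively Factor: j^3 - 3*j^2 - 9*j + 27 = (j - 3)*(j^2 - 9) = (j - 3)^2*(j + 3)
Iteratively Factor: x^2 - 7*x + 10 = (x - 2)*(x - 5)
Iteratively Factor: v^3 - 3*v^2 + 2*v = (v - 2)*(v^2 - v) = (v - 2)*(v - 1)*(v)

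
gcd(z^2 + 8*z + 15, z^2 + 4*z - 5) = z + 5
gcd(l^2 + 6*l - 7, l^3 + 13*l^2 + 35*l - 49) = l^2 + 6*l - 7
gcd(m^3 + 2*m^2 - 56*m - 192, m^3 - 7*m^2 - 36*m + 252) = m + 6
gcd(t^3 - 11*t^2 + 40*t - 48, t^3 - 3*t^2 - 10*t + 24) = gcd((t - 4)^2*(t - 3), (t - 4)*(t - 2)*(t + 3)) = t - 4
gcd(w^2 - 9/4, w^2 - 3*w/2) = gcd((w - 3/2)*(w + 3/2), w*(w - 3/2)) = w - 3/2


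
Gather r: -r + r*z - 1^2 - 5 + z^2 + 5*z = r*(z - 1) + z^2 + 5*z - 6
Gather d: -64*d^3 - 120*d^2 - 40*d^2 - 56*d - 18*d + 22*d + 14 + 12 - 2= -64*d^3 - 160*d^2 - 52*d + 24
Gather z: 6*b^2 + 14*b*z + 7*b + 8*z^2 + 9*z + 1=6*b^2 + 7*b + 8*z^2 + z*(14*b + 9) + 1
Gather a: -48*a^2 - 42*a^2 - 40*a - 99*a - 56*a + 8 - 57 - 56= -90*a^2 - 195*a - 105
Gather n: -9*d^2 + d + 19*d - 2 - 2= -9*d^2 + 20*d - 4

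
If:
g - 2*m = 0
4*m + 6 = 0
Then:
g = -3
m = -3/2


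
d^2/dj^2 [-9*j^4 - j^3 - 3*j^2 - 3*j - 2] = -108*j^2 - 6*j - 6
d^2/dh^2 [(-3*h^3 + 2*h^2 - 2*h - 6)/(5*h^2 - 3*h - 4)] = 2*(-107*h^3 - 438*h^2 + 6*h - 118)/(125*h^6 - 225*h^5 - 165*h^4 + 333*h^3 + 132*h^2 - 144*h - 64)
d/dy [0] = 0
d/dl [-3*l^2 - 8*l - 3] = -6*l - 8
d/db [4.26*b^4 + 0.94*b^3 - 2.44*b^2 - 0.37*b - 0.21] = 17.04*b^3 + 2.82*b^2 - 4.88*b - 0.37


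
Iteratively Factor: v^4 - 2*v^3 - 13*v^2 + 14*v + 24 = (v - 4)*(v^3 + 2*v^2 - 5*v - 6) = (v - 4)*(v + 3)*(v^2 - v - 2) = (v - 4)*(v + 1)*(v + 3)*(v - 2)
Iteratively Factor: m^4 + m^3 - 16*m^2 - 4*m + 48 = (m + 2)*(m^3 - m^2 - 14*m + 24) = (m + 2)*(m + 4)*(m^2 - 5*m + 6) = (m - 3)*(m + 2)*(m + 4)*(m - 2)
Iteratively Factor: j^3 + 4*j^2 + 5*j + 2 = (j + 1)*(j^2 + 3*j + 2) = (j + 1)^2*(j + 2)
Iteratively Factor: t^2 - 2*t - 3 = (t + 1)*(t - 3)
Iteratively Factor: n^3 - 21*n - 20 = (n + 4)*(n^2 - 4*n - 5) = (n + 1)*(n + 4)*(n - 5)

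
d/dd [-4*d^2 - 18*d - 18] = -8*d - 18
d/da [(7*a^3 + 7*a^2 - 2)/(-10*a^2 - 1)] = a*(-70*a^3 - 21*a - 54)/(100*a^4 + 20*a^2 + 1)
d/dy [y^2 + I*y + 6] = 2*y + I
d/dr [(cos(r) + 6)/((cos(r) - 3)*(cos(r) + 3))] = (cos(r)^2 + 12*cos(r) + 9)*sin(r)/((cos(r) - 3)^2*(cos(r) + 3)^2)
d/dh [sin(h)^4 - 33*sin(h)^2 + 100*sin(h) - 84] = 2*(2*sin(h)^3 - 33*sin(h) + 50)*cos(h)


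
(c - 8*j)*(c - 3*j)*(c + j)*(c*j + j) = c^4*j - 10*c^3*j^2 + c^3*j + 13*c^2*j^3 - 10*c^2*j^2 + 24*c*j^4 + 13*c*j^3 + 24*j^4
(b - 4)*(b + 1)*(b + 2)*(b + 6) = b^4 + 5*b^3 - 16*b^2 - 68*b - 48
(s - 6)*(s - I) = s^2 - 6*s - I*s + 6*I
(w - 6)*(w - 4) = w^2 - 10*w + 24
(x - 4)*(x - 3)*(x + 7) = x^3 - 37*x + 84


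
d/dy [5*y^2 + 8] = 10*y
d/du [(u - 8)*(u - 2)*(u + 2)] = 3*u^2 - 16*u - 4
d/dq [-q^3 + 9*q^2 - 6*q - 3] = -3*q^2 + 18*q - 6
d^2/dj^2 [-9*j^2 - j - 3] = -18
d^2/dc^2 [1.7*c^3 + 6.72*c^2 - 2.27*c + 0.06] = 10.2*c + 13.44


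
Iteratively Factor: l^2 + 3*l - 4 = (l + 4)*(l - 1)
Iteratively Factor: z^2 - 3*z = (z)*(z - 3)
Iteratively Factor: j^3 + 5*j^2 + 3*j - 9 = (j + 3)*(j^2 + 2*j - 3) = (j + 3)^2*(j - 1)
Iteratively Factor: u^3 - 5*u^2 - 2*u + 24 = (u + 2)*(u^2 - 7*u + 12) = (u - 4)*(u + 2)*(u - 3)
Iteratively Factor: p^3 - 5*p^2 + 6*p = (p)*(p^2 - 5*p + 6) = p*(p - 3)*(p - 2)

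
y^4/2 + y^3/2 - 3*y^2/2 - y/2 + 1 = (y/2 + 1)*(y - 1)^2*(y + 1)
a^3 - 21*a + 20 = (a - 4)*(a - 1)*(a + 5)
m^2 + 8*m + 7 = (m + 1)*(m + 7)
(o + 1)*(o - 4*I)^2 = o^3 + o^2 - 8*I*o^2 - 16*o - 8*I*o - 16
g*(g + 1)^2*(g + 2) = g^4 + 4*g^3 + 5*g^2 + 2*g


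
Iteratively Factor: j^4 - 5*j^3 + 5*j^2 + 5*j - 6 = (j - 3)*(j^3 - 2*j^2 - j + 2) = (j - 3)*(j + 1)*(j^2 - 3*j + 2) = (j - 3)*(j - 2)*(j + 1)*(j - 1)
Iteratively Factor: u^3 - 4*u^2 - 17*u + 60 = (u + 4)*(u^2 - 8*u + 15) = (u - 3)*(u + 4)*(u - 5)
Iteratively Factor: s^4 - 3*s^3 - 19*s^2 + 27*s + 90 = (s + 2)*(s^3 - 5*s^2 - 9*s + 45) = (s + 2)*(s + 3)*(s^2 - 8*s + 15) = (s - 5)*(s + 2)*(s + 3)*(s - 3)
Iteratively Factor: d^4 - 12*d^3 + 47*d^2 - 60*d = (d - 3)*(d^3 - 9*d^2 + 20*d) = (d - 5)*(d - 3)*(d^2 - 4*d) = (d - 5)*(d - 4)*(d - 3)*(d)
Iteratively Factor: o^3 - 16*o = (o + 4)*(o^2 - 4*o) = o*(o + 4)*(o - 4)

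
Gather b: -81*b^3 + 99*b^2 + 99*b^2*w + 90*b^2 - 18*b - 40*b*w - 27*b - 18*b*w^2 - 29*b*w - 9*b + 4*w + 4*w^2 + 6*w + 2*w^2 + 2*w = -81*b^3 + b^2*(99*w + 189) + b*(-18*w^2 - 69*w - 54) + 6*w^2 + 12*w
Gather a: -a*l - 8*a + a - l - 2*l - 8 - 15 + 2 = a*(-l - 7) - 3*l - 21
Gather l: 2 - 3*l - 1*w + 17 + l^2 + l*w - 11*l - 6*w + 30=l^2 + l*(w - 14) - 7*w + 49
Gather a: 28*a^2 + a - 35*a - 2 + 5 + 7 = 28*a^2 - 34*a + 10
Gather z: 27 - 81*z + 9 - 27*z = 36 - 108*z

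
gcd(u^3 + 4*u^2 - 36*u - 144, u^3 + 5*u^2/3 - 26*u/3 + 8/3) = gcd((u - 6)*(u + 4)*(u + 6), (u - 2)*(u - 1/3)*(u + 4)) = u + 4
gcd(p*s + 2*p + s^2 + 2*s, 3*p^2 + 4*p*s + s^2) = p + s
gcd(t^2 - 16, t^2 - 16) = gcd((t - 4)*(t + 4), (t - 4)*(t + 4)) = t^2 - 16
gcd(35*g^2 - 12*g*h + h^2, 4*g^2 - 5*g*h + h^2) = 1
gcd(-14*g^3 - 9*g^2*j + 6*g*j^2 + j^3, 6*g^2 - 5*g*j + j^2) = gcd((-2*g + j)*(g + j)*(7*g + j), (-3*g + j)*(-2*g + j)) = 2*g - j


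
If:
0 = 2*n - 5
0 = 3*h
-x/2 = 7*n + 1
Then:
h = 0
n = 5/2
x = -37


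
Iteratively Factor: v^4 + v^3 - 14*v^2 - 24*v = (v + 3)*(v^3 - 2*v^2 - 8*v) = (v - 4)*(v + 3)*(v^2 + 2*v) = v*(v - 4)*(v + 3)*(v + 2)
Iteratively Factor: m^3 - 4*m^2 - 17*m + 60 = (m - 5)*(m^2 + m - 12) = (m - 5)*(m - 3)*(m + 4)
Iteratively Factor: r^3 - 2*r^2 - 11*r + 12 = (r - 4)*(r^2 + 2*r - 3) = (r - 4)*(r + 3)*(r - 1)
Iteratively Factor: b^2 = (b)*(b)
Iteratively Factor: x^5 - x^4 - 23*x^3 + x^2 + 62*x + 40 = (x - 2)*(x^4 + x^3 - 21*x^2 - 41*x - 20) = (x - 2)*(x + 1)*(x^3 - 21*x - 20) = (x - 2)*(x + 1)^2*(x^2 - x - 20) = (x - 5)*(x - 2)*(x + 1)^2*(x + 4)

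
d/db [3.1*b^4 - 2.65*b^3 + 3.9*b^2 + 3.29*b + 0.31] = 12.4*b^3 - 7.95*b^2 + 7.8*b + 3.29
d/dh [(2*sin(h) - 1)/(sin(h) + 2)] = 5*cos(h)/(sin(h) + 2)^2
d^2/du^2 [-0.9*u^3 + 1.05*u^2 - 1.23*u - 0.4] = 2.1 - 5.4*u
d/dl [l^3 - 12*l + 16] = 3*l^2 - 12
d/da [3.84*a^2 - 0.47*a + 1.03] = 7.68*a - 0.47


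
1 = 1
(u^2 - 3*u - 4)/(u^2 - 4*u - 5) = (u - 4)/(u - 5)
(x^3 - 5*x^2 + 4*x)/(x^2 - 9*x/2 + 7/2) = 2*x*(x - 4)/(2*x - 7)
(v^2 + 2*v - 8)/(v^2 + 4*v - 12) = (v + 4)/(v + 6)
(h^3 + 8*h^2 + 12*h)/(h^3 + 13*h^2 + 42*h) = (h + 2)/(h + 7)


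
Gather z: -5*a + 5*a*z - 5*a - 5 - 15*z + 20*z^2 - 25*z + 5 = -10*a + 20*z^2 + z*(5*a - 40)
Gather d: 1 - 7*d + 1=2 - 7*d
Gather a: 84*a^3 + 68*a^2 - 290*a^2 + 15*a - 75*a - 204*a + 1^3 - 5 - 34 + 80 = 84*a^3 - 222*a^2 - 264*a + 42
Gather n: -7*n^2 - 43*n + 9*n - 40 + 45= -7*n^2 - 34*n + 5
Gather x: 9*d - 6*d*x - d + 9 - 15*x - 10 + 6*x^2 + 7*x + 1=8*d + 6*x^2 + x*(-6*d - 8)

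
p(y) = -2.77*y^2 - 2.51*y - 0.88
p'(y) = -5.54*y - 2.51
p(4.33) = -63.68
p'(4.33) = -26.50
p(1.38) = -9.62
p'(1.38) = -10.16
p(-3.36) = -23.72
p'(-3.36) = 16.10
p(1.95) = -16.31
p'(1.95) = -13.31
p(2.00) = -16.98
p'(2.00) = -13.59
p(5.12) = -86.35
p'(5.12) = -30.87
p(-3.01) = -18.42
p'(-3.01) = 14.17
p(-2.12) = -8.01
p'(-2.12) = 9.23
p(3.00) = -33.34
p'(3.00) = -19.13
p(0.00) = -0.88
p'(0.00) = -2.51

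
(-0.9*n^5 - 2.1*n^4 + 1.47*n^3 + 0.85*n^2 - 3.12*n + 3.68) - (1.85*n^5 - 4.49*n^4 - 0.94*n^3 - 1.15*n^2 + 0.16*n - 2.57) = -2.75*n^5 + 2.39*n^4 + 2.41*n^3 + 2.0*n^2 - 3.28*n + 6.25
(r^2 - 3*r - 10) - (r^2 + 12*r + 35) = -15*r - 45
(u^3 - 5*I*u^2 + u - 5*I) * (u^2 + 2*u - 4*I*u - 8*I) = u^5 + 2*u^4 - 9*I*u^4 - 19*u^3 - 18*I*u^3 - 38*u^2 - 9*I*u^2 - 20*u - 18*I*u - 40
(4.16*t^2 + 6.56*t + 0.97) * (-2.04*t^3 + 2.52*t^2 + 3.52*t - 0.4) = -8.4864*t^5 - 2.8992*t^4 + 29.1956*t^3 + 23.8716*t^2 + 0.7904*t - 0.388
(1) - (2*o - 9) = 10 - 2*o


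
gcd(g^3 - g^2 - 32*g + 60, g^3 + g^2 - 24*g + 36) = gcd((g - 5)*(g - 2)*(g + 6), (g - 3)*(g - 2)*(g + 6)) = g^2 + 4*g - 12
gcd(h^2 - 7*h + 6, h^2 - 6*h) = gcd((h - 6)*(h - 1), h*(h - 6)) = h - 6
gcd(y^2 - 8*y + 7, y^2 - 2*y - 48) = 1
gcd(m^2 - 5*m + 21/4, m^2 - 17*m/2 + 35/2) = m - 7/2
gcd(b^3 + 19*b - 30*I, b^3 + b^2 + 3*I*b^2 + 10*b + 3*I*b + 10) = b^2 + 3*I*b + 10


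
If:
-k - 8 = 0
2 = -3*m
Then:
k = -8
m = -2/3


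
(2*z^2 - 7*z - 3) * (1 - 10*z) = -20*z^3 + 72*z^2 + 23*z - 3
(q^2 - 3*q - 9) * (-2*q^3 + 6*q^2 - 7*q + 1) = -2*q^5 + 12*q^4 - 7*q^3 - 32*q^2 + 60*q - 9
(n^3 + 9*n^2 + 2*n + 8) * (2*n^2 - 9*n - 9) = 2*n^5 + 9*n^4 - 86*n^3 - 83*n^2 - 90*n - 72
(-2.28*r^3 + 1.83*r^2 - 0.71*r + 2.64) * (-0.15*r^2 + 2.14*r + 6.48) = 0.342*r^5 - 5.1537*r^4 - 10.7517*r^3 + 9.943*r^2 + 1.0488*r + 17.1072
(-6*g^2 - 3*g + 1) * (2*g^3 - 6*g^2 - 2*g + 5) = -12*g^5 + 30*g^4 + 32*g^3 - 30*g^2 - 17*g + 5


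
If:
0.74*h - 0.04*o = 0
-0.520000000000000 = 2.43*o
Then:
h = -0.01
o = -0.21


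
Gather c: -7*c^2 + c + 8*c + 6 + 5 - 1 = -7*c^2 + 9*c + 10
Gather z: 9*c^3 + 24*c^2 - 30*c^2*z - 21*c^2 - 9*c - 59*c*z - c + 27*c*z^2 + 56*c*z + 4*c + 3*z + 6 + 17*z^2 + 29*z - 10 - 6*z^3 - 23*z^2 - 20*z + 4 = 9*c^3 + 3*c^2 - 6*c - 6*z^3 + z^2*(27*c - 6) + z*(-30*c^2 - 3*c + 12)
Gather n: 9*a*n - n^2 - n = -n^2 + n*(9*a - 1)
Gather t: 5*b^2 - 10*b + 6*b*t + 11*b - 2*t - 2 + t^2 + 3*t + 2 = 5*b^2 + b + t^2 + t*(6*b + 1)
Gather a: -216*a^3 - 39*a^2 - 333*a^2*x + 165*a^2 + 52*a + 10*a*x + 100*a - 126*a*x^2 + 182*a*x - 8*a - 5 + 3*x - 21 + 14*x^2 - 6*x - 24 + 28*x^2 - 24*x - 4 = -216*a^3 + a^2*(126 - 333*x) + a*(-126*x^2 + 192*x + 144) + 42*x^2 - 27*x - 54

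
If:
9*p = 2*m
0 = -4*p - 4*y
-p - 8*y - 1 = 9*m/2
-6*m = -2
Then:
No Solution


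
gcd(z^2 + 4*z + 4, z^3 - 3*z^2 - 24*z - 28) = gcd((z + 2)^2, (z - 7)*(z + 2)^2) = z^2 + 4*z + 4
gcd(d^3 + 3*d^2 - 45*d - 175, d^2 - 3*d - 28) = d - 7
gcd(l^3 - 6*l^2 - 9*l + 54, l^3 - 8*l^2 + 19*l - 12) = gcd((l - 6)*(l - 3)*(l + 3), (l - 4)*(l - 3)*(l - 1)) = l - 3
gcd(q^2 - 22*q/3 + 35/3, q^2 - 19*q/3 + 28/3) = q - 7/3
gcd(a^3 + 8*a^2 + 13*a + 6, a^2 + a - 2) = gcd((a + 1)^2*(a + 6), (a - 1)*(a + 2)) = 1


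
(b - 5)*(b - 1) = b^2 - 6*b + 5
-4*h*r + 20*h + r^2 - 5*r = (-4*h + r)*(r - 5)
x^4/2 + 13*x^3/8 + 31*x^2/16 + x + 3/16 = (x/2 + 1/4)*(x + 3/4)*(x + 1)^2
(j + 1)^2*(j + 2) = j^3 + 4*j^2 + 5*j + 2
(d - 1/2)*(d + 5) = d^2 + 9*d/2 - 5/2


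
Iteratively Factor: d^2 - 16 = (d - 4)*(d + 4)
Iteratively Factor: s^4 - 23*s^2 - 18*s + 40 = (s - 5)*(s^3 + 5*s^2 + 2*s - 8) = (s - 5)*(s + 4)*(s^2 + s - 2) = (s - 5)*(s - 1)*(s + 4)*(s + 2)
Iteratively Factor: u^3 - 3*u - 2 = (u + 1)*(u^2 - u - 2) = (u - 2)*(u + 1)*(u + 1)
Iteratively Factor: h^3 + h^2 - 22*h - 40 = (h + 4)*(h^2 - 3*h - 10) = (h - 5)*(h + 4)*(h + 2)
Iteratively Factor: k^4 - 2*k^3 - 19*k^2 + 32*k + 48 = (k - 3)*(k^3 + k^2 - 16*k - 16) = (k - 3)*(k + 4)*(k^2 - 3*k - 4) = (k - 4)*(k - 3)*(k + 4)*(k + 1)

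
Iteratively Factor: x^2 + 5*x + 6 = (x + 3)*(x + 2)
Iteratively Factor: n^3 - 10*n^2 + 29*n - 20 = (n - 4)*(n^2 - 6*n + 5) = (n - 4)*(n - 1)*(n - 5)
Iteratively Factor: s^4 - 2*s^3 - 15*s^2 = (s)*(s^3 - 2*s^2 - 15*s) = s^2*(s^2 - 2*s - 15) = s^2*(s + 3)*(s - 5)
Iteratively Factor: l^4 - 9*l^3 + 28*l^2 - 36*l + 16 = (l - 1)*(l^3 - 8*l^2 + 20*l - 16) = (l - 2)*(l - 1)*(l^2 - 6*l + 8) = (l - 4)*(l - 2)*(l - 1)*(l - 2)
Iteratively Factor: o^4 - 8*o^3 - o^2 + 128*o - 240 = (o - 3)*(o^3 - 5*o^2 - 16*o + 80) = (o - 5)*(o - 3)*(o^2 - 16) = (o - 5)*(o - 4)*(o - 3)*(o + 4)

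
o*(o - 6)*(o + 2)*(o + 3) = o^4 - o^3 - 24*o^2 - 36*o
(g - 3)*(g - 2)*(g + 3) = g^3 - 2*g^2 - 9*g + 18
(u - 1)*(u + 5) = u^2 + 4*u - 5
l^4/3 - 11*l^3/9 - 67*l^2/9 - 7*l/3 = l*(l/3 + 1)*(l - 7)*(l + 1/3)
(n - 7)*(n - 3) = n^2 - 10*n + 21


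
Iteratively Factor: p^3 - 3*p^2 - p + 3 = (p - 1)*(p^2 - 2*p - 3) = (p - 1)*(p + 1)*(p - 3)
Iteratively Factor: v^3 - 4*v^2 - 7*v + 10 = (v + 2)*(v^2 - 6*v + 5) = (v - 1)*(v + 2)*(v - 5)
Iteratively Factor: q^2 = (q)*(q)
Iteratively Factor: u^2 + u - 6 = (u - 2)*(u + 3)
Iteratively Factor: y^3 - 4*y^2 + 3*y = (y - 1)*(y^2 - 3*y) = (y - 3)*(y - 1)*(y)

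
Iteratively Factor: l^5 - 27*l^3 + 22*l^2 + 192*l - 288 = (l - 3)*(l^4 + 3*l^3 - 18*l^2 - 32*l + 96) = (l - 3)*(l + 4)*(l^3 - l^2 - 14*l + 24) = (l - 3)^2*(l + 4)*(l^2 + 2*l - 8) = (l - 3)^2*(l + 4)^2*(l - 2)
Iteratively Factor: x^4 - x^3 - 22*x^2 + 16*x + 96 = (x + 2)*(x^3 - 3*x^2 - 16*x + 48) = (x - 4)*(x + 2)*(x^2 + x - 12) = (x - 4)*(x + 2)*(x + 4)*(x - 3)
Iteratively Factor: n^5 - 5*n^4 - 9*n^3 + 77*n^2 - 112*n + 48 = (n + 4)*(n^4 - 9*n^3 + 27*n^2 - 31*n + 12) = (n - 1)*(n + 4)*(n^3 - 8*n^2 + 19*n - 12) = (n - 3)*(n - 1)*(n + 4)*(n^2 - 5*n + 4) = (n - 3)*(n - 1)^2*(n + 4)*(n - 4)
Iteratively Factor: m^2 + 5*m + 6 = (m + 2)*(m + 3)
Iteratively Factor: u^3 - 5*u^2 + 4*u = (u - 1)*(u^2 - 4*u) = u*(u - 1)*(u - 4)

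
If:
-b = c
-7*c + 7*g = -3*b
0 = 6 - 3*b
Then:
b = 2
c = -2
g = -20/7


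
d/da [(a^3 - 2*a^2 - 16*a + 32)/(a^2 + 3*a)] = (a^4 + 6*a^3 + 10*a^2 - 64*a - 96)/(a^2*(a^2 + 6*a + 9))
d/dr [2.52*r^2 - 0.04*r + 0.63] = 5.04*r - 0.04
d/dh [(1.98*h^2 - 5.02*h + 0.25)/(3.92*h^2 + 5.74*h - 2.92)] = (31.0436*h^2 - 13.5232*h + 13.2234)/(15.3664*h^4 + 45.0016*h^3 + 10.0548*h^2 - 33.5216*h + 8.5264)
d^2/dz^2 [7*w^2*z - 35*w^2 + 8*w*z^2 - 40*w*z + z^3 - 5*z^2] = 16*w + 6*z - 10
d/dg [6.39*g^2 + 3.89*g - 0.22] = 12.78*g + 3.89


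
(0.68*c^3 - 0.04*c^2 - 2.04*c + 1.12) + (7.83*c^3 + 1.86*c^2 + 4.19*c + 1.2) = 8.51*c^3 + 1.82*c^2 + 2.15*c + 2.32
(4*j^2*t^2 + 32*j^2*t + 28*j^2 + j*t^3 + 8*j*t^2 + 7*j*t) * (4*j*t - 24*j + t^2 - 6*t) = 16*j^3*t^3 + 32*j^3*t^2 - 656*j^3*t - 672*j^3 + 8*j^2*t^4 + 16*j^2*t^3 - 328*j^2*t^2 - 336*j^2*t + j*t^5 + 2*j*t^4 - 41*j*t^3 - 42*j*t^2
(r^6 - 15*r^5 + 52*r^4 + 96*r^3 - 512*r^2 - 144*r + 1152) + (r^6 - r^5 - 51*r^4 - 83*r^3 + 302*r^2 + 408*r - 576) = 2*r^6 - 16*r^5 + r^4 + 13*r^3 - 210*r^2 + 264*r + 576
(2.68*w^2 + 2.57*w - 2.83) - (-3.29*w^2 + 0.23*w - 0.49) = 5.97*w^2 + 2.34*w - 2.34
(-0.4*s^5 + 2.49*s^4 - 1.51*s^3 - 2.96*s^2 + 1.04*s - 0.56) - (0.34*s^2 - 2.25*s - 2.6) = -0.4*s^5 + 2.49*s^4 - 1.51*s^3 - 3.3*s^2 + 3.29*s + 2.04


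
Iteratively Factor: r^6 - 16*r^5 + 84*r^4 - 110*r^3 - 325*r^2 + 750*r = (r - 3)*(r^5 - 13*r^4 + 45*r^3 + 25*r^2 - 250*r) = (r - 5)*(r - 3)*(r^4 - 8*r^3 + 5*r^2 + 50*r) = r*(r - 5)*(r - 3)*(r^3 - 8*r^2 + 5*r + 50) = r*(r - 5)^2*(r - 3)*(r^2 - 3*r - 10) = r*(r - 5)^2*(r - 3)*(r + 2)*(r - 5)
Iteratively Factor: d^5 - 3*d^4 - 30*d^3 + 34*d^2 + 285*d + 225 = (d - 5)*(d^4 + 2*d^3 - 20*d^2 - 66*d - 45) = (d - 5)*(d + 1)*(d^3 + d^2 - 21*d - 45) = (d - 5)^2*(d + 1)*(d^2 + 6*d + 9) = (d - 5)^2*(d + 1)*(d + 3)*(d + 3)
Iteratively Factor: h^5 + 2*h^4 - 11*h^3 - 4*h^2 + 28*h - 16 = (h - 1)*(h^4 + 3*h^3 - 8*h^2 - 12*h + 16) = (h - 1)*(h + 4)*(h^3 - h^2 - 4*h + 4) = (h - 1)*(h + 2)*(h + 4)*(h^2 - 3*h + 2) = (h - 2)*(h - 1)*(h + 2)*(h + 4)*(h - 1)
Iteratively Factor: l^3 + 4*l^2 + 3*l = (l + 1)*(l^2 + 3*l) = (l + 1)*(l + 3)*(l)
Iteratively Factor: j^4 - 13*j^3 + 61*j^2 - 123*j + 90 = (j - 5)*(j^3 - 8*j^2 + 21*j - 18) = (j - 5)*(j - 3)*(j^2 - 5*j + 6) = (j - 5)*(j - 3)^2*(j - 2)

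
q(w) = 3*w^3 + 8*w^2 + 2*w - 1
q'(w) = 9*w^2 + 16*w + 2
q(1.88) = 50.97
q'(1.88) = 63.89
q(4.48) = 438.27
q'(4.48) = 254.31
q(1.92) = 53.56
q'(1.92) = 65.90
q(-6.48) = -494.33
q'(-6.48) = 276.23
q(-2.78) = -9.19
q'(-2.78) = 27.08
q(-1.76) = 3.91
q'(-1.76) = 1.72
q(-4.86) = -166.14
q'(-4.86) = 136.82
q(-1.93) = 3.37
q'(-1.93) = 4.64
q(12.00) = 6359.00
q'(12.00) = 1490.00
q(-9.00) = -1558.00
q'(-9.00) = 587.00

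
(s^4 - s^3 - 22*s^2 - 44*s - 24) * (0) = 0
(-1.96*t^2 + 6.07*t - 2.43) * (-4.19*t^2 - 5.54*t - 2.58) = 8.2124*t^4 - 14.5749*t^3 - 18.3893*t^2 - 2.1984*t + 6.2694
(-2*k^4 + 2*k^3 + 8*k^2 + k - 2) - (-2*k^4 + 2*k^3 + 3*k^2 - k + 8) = 5*k^2 + 2*k - 10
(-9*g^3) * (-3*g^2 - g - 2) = 27*g^5 + 9*g^4 + 18*g^3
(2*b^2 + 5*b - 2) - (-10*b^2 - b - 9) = 12*b^2 + 6*b + 7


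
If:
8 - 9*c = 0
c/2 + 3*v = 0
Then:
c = 8/9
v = -4/27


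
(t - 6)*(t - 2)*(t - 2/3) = t^3 - 26*t^2/3 + 52*t/3 - 8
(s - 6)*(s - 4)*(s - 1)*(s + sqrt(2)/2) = s^4 - 11*s^3 + sqrt(2)*s^3/2 - 11*sqrt(2)*s^2/2 + 34*s^2 - 24*s + 17*sqrt(2)*s - 12*sqrt(2)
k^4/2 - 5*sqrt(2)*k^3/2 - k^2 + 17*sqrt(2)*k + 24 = (k/2 + sqrt(2)/2)*(k - 4*sqrt(2))*(k - 3*sqrt(2))*(k + sqrt(2))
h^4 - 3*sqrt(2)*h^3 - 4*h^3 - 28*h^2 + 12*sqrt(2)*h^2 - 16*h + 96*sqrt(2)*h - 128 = (h - 8)*(h + 4)*(h - 2*sqrt(2))*(h - sqrt(2))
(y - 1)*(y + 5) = y^2 + 4*y - 5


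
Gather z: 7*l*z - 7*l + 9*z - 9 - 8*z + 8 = -7*l + z*(7*l + 1) - 1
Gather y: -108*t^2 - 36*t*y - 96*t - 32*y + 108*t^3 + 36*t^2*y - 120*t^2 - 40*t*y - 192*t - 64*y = 108*t^3 - 228*t^2 - 288*t + y*(36*t^2 - 76*t - 96)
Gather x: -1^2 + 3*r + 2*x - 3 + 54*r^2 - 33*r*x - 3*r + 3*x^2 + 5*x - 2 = 54*r^2 + 3*x^2 + x*(7 - 33*r) - 6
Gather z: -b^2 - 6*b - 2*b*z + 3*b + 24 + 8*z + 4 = -b^2 - 3*b + z*(8 - 2*b) + 28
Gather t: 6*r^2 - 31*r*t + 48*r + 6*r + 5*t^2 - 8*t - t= 6*r^2 + 54*r + 5*t^2 + t*(-31*r - 9)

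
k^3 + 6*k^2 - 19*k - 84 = (k - 4)*(k + 3)*(k + 7)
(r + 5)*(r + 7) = r^2 + 12*r + 35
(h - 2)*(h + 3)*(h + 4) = h^3 + 5*h^2 - 2*h - 24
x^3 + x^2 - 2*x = x*(x - 1)*(x + 2)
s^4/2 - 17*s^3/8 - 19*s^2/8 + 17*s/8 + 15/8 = (s/2 + 1/2)*(s - 5)*(s - 1)*(s + 3/4)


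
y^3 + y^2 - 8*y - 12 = (y - 3)*(y + 2)^2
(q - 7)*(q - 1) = q^2 - 8*q + 7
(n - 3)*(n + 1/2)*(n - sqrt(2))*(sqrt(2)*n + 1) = sqrt(2)*n^4 - 5*sqrt(2)*n^3/2 - n^3 - 5*sqrt(2)*n^2/2 + 5*n^2/2 + 3*n/2 + 5*sqrt(2)*n/2 + 3*sqrt(2)/2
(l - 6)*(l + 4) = l^2 - 2*l - 24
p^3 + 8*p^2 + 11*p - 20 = (p - 1)*(p + 4)*(p + 5)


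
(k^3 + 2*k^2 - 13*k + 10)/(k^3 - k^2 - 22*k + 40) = (k - 1)/(k - 4)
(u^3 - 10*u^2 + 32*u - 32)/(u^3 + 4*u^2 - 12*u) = (u^2 - 8*u + 16)/(u*(u + 6))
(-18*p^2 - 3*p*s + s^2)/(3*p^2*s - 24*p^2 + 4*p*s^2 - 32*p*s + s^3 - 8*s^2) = (-6*p + s)/(p*s - 8*p + s^2 - 8*s)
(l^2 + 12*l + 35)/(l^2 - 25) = (l + 7)/(l - 5)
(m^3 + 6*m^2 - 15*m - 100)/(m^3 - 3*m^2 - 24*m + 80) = (m + 5)/(m - 4)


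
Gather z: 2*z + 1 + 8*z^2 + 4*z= 8*z^2 + 6*z + 1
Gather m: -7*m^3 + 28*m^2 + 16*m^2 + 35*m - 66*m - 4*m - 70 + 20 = -7*m^3 + 44*m^2 - 35*m - 50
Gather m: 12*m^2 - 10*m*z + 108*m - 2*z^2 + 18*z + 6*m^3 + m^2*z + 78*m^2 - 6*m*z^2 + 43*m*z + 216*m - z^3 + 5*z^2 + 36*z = 6*m^3 + m^2*(z + 90) + m*(-6*z^2 + 33*z + 324) - z^3 + 3*z^2 + 54*z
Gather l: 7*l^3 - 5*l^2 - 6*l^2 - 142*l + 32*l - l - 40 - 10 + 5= 7*l^3 - 11*l^2 - 111*l - 45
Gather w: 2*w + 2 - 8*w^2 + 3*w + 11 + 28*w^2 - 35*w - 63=20*w^2 - 30*w - 50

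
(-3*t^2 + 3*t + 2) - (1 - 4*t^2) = t^2 + 3*t + 1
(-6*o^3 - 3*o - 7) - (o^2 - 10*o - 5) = -6*o^3 - o^2 + 7*o - 2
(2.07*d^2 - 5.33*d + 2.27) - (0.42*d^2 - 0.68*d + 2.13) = 1.65*d^2 - 4.65*d + 0.14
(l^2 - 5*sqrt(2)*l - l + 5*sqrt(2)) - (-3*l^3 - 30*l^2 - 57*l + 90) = 3*l^3 + 31*l^2 - 5*sqrt(2)*l + 56*l - 90 + 5*sqrt(2)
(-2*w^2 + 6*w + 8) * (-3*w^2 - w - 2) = 6*w^4 - 16*w^3 - 26*w^2 - 20*w - 16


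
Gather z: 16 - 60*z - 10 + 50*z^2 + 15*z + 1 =50*z^2 - 45*z + 7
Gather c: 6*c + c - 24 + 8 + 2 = 7*c - 14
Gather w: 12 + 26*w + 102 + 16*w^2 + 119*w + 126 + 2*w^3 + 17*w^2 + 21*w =2*w^3 + 33*w^2 + 166*w + 240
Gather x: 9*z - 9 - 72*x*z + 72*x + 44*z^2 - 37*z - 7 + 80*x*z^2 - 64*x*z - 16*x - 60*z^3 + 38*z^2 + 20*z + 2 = x*(80*z^2 - 136*z + 56) - 60*z^3 + 82*z^2 - 8*z - 14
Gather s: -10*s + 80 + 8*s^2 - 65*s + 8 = 8*s^2 - 75*s + 88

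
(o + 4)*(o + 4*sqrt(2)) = o^2 + 4*o + 4*sqrt(2)*o + 16*sqrt(2)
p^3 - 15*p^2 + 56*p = p*(p - 8)*(p - 7)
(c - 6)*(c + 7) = c^2 + c - 42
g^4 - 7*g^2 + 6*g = g*(g - 2)*(g - 1)*(g + 3)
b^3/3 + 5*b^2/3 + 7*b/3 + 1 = (b/3 + 1)*(b + 1)^2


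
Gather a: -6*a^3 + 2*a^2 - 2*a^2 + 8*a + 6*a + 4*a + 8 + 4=-6*a^3 + 18*a + 12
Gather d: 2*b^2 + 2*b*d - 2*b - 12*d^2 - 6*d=2*b^2 - 2*b - 12*d^2 + d*(2*b - 6)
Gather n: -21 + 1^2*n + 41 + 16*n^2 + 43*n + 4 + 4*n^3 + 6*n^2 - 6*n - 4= 4*n^3 + 22*n^2 + 38*n + 20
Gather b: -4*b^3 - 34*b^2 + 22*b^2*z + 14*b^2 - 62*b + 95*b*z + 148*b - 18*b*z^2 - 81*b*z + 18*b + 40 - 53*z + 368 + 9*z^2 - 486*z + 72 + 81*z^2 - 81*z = -4*b^3 + b^2*(22*z - 20) + b*(-18*z^2 + 14*z + 104) + 90*z^2 - 620*z + 480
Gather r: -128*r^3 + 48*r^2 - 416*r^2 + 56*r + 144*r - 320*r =-128*r^3 - 368*r^2 - 120*r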